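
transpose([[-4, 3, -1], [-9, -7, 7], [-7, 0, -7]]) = [[-4, -9, -7], [3, -7, 0], [-1, 7, -7]]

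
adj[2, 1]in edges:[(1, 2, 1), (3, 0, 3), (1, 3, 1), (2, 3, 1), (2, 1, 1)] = 1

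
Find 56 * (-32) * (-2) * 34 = 121856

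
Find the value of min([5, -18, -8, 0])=-18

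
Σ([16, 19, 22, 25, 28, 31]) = 16 + 19 + 22 + 25 + 28 + 31
= 141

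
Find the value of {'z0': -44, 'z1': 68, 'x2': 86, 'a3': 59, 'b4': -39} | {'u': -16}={'z0': -44, 'z1': 68, 'x2': 86, 'a3': 59, 'b4': -39, 'u': -16}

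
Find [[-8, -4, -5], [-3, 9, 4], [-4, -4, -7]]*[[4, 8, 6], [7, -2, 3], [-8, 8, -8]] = [[-20, -96, -20], [19, -10, -23], [12, -80, 20]]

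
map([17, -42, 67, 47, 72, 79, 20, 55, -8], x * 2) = [34, -84, 134, 94, 144, 158, 40, 110, -16]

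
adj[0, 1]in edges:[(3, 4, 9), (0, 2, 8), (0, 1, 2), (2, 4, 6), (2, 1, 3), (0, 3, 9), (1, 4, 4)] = 2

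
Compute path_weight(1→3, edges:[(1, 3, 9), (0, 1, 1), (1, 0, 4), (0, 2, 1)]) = 9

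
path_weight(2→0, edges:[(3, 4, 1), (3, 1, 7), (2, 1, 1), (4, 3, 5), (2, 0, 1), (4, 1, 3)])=1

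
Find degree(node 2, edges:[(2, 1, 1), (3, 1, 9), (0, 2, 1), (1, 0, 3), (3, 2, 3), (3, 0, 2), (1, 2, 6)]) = incident: (2,1), (0,2), (3,2), (1,2)
= 4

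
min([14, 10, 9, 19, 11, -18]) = -18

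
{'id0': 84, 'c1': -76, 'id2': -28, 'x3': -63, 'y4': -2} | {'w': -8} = {'id0': 84, 'c1': -76, 'id2': -28, 'x3': -63, 'y4': -2, 'w': -8}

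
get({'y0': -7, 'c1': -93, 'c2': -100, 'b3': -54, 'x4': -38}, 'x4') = -38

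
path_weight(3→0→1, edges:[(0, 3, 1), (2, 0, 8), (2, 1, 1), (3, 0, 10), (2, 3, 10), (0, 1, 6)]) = w(3→0)=10 + w(0→1)=6
= 16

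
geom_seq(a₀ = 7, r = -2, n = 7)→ a_0 = 7*(-2)^0 = 7
a_1 = 7*(-2)^1 = -14
a_2 = 7*(-2)^2 = 28
...
= [7, -14, 28, -56, 112, -224, 448]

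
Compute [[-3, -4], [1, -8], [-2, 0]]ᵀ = [[-3, 1, -2], [-4, -8, 0]]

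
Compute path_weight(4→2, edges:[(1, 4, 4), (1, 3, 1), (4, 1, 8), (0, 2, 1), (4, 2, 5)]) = 5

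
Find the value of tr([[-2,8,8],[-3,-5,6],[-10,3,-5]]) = diagonal: (-2) + (-5) + (-5)
= -12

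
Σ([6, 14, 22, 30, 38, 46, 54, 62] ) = 6 + 14 + 22 + 30 + 38 + 46 + 54 + 62
= 272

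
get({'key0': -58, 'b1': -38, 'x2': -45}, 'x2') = -45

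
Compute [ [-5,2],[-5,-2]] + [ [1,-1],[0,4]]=[[-4, 1], [-5, 2]]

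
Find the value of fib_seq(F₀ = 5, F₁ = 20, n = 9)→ [5, 20, 25, 45, 70, 115, 185, 300, 485]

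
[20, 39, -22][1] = 39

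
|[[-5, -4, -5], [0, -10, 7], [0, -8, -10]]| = (1)*(-5)*det([[-10, 7], [-8, -10]]) + (-1)*(-4)*det([[0, 7], [0, -10]]) + (1)*(-5)*det([[0, -10], [0, -8]])
= -780 + 0 + 0
= -780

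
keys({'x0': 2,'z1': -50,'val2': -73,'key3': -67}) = ['x0', 'z1', 'val2', 'key3']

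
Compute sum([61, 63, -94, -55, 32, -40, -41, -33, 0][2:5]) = slice → [-94, -55, 32]
(-94) + (-55) + 32
= -117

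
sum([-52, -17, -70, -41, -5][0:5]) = slice → [-52, -17, -70, -41, -5]
(-52) + (-17) + (-70) + (-41) + (-5)
= -185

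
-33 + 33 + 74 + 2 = 76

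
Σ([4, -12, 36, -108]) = -80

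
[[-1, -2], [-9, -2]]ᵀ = [[-1, -9], [-2, -2]]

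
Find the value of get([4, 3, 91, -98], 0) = 4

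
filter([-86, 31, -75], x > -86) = keep x where x > -86: -86✗, 31✓, -75✓
= [31, -75]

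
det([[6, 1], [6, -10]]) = (6)*(-10) - (1)*(6)
= -66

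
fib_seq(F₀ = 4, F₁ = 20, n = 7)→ F_2 = F_1 + F_0 = 24
F_3 = F_2 + F_1 = 44
F_4 = F_3 + F_2 = 68
...
= [4, 20, 24, 44, 68, 112, 180]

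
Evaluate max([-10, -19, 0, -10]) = 0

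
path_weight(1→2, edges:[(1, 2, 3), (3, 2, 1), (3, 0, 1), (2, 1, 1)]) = w(1→2)=3
= 3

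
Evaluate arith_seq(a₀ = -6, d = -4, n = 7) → [-6, -10, -14, -18, -22, -26, -30]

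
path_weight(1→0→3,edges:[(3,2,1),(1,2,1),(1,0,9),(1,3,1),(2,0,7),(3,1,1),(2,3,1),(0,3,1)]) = 10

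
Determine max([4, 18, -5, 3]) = 18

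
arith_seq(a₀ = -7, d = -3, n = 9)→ [-7, -10, -13, -16, -19, -22, -25, -28, -31]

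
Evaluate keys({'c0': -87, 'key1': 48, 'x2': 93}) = ['c0', 'key1', 'x2']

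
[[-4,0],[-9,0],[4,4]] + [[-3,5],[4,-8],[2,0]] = [[-7, 5], [-5, -8], [6, 4]]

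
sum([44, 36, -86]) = 44 + 36 + (-86)
= -6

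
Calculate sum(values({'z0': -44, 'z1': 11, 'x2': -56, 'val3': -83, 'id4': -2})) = (-44) + 11 + (-56) + (-83) + (-2)
= -174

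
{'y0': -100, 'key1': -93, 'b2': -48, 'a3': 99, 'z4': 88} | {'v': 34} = {'y0': -100, 'key1': -93, 'b2': -48, 'a3': 99, 'z4': 88, 'v': 34}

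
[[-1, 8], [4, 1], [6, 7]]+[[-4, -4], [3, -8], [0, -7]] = [[-5, 4], [7, -7], [6, 0]]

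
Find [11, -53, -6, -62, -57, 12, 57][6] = 57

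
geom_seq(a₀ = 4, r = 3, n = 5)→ a_0 = 4*3^0 = 4
a_1 = 4*3^1 = 12
a_2 = 4*3^2 = 36
...
= [4, 12, 36, 108, 324]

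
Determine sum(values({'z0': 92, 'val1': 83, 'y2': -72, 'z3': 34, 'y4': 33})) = 170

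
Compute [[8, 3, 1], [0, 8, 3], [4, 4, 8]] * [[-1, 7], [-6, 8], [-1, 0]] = C[0][0] = (8)*(-1) + (3)*(-6) + (1)*(-1) = -27
C[0][1] = (8)*(7) + (3)*(8) + (1)*(0) = 80
C[1][0] = (0)*(-1) + (8)*(-6) + (3)*(-1) = -51
C[1][1] = (0)*(7) + (8)*(8) + (3)*(0) = 64
C[2][0] = (4)*(-1) + (4)*(-6) + (8)*(-1) = -36
C[2][1] = (4)*(7) + (4)*(8) + (8)*(0) = 60
= [[-27, 80], [-51, 64], [-36, 60]]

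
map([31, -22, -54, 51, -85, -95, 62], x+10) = 31+10=41, -22+10=-12, -54+10=-44, 51+10=61, -85+10=-75, -95+10=-85, 62+10=72
= [41, -12, -44, 61, -75, -85, 72]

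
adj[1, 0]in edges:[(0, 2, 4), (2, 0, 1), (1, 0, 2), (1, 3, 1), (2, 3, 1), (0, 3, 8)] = 2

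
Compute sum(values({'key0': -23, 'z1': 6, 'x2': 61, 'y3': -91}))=(-23) + 6 + 61 + (-91)
= -47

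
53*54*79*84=18992232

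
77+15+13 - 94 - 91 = -80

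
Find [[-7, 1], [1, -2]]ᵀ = [[-7, 1], [1, -2]]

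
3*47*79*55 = 612645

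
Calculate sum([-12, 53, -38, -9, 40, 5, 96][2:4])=-47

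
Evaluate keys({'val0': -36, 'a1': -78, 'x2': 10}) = ['val0', 'a1', 'x2']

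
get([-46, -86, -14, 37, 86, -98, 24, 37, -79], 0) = -46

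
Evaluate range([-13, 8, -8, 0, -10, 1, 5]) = 21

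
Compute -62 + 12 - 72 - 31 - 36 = -189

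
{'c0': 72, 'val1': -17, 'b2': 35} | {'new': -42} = {'c0': 72, 'val1': -17, 'b2': 35, 'new': -42}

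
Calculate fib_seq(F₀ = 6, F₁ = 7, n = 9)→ F_2 = F_1 + F_0 = 13
F_3 = F_2 + F_1 = 20
F_4 = F_3 + F_2 = 33
...
= [6, 7, 13, 20, 33, 53, 86, 139, 225]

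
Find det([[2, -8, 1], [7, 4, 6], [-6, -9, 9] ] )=(1)*(2)*det([[4, 6], [-9, 9]]) + (-1)*(-8)*det([[7, 6], [-6, 9]]) + (1)*(1)*det([[7, 4], [-6, -9]])
= 180 + 792 + -39
= 933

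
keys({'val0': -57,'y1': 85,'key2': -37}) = ['val0', 'y1', 'key2']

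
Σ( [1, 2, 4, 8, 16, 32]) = 1 + 2 + 4 + 8 + 16 + 32
= 63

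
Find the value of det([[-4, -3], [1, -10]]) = 43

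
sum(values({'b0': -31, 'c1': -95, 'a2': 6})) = -120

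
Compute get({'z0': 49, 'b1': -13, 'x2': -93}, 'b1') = -13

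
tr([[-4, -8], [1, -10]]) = -14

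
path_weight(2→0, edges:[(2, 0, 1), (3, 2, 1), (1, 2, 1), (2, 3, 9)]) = w(2→0)=1
= 1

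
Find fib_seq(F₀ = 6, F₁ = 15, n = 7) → [6, 15, 21, 36, 57, 93, 150]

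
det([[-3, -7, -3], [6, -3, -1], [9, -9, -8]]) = -237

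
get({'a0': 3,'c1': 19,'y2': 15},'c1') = 19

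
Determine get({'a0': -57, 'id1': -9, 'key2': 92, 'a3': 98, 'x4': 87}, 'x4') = 87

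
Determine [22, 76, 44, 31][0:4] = [22, 76, 44, 31]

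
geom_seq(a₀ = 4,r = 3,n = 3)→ [4, 12, 36]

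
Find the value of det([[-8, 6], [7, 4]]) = -74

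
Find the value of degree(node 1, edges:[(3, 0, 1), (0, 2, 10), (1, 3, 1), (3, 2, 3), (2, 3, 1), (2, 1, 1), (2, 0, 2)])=incident: (1,3), (2,1)
= 2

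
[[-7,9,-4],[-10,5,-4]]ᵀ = [[-7, -10], [9, 5], [-4, -4]]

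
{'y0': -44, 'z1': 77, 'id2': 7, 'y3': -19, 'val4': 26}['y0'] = -44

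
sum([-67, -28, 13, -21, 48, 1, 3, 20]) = -31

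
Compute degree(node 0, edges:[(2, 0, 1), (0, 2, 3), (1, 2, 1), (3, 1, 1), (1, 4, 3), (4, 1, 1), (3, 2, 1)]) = 2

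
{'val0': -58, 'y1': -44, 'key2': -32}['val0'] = -58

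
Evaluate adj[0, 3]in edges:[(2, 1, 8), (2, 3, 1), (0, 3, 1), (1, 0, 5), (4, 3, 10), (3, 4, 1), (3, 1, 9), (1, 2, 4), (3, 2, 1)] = 1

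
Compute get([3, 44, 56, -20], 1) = 44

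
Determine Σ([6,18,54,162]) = 240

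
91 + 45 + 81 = 217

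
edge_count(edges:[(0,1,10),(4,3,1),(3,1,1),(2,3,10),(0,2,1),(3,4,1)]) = 6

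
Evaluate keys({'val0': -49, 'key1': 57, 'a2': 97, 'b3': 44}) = ['val0', 'key1', 'a2', 'b3']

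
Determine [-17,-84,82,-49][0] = -17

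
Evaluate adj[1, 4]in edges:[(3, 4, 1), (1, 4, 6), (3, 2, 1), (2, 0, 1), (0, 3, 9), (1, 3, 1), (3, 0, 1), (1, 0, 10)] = 6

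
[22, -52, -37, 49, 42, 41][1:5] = [-52, -37, 49, 42]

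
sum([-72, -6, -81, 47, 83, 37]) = 8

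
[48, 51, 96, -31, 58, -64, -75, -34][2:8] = [96, -31, 58, -64, -75, -34]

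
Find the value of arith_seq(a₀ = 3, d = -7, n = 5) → a_0 = 3 + 0*-7 = 3
a_1 = 3 + 1*-7 = -4
a_2 = 3 + 2*-7 = -11
...
= [3, -4, -11, -18, -25]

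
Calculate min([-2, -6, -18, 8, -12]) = -18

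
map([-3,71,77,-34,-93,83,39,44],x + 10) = -3+10=7, 71+10=81, 77+10=87, -34+10=-24, -93+10=-83, 83+10=93, 39+10=49, 44+10=54
= [7, 81, 87, -24, -83, 93, 49, 54]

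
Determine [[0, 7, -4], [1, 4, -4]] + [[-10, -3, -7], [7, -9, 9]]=[[-10, 4, -11], [8, -5, 5]]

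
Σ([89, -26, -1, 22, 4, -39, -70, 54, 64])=89 + (-26) + (-1) + 22 + 4 + (-39) + (-70) + 54 + 64
= 97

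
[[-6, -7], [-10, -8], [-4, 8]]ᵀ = [[-6, -10, -4], [-7, -8, 8]]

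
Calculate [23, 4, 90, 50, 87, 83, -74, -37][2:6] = [90, 50, 87, 83]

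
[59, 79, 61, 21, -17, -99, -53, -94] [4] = -17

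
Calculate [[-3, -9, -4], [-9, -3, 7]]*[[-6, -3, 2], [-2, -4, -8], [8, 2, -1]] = [[4, 37, 70], [116, 53, -1]]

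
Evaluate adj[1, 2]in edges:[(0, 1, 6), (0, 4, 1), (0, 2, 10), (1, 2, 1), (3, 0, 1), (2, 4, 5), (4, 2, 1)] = 1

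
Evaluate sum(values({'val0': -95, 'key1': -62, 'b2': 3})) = (-95) + (-62) + 3
= -154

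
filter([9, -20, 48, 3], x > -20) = keep x where x > -20: 9✓, -20✗, 48✓, 3✓
= [9, 48, 3]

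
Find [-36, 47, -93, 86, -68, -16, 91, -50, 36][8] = 36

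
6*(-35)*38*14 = -111720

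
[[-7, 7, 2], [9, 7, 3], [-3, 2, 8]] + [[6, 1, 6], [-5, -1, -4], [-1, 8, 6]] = [[-1, 8, 8], [4, 6, -1], [-4, 10, 14]]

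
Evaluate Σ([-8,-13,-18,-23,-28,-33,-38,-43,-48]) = -252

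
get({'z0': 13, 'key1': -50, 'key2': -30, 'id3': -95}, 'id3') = -95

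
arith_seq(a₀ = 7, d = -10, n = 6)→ [7, -3, -13, -23, -33, -43]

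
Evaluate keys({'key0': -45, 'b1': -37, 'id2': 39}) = ['key0', 'b1', 'id2']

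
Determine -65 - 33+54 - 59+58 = -45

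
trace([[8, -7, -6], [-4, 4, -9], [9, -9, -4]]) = diagonal: 8 + 4 + (-4)
= 8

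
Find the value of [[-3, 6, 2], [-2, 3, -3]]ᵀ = [[-3, -2], [6, 3], [2, -3]]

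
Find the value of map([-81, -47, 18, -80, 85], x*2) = [-162, -94, 36, -160, 170]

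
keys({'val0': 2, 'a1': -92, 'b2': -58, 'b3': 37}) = ['val0', 'a1', 'b2', 'b3']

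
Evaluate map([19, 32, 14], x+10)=19+10=29, 32+10=42, 14+10=24
= [29, 42, 24]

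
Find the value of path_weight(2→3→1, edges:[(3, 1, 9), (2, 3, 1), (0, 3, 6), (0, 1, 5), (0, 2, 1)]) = w(2→3)=1 + w(3→1)=9
= 10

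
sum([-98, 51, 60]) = (-98) + 51 + 60
= 13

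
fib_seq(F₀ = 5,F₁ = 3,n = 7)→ [5, 3, 8, 11, 19, 30, 49]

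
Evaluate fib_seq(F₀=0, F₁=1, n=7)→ [0, 1, 1, 2, 3, 5, 8]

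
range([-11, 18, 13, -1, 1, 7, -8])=29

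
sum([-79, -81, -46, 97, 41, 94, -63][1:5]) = slice → [-81, -46, 97, 41]
(-81) + (-46) + 97 + 41
= 11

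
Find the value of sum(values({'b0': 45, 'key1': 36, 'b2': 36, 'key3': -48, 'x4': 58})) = 127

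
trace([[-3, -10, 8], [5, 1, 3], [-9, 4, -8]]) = diagonal: (-3) + 1 + (-8)
= -10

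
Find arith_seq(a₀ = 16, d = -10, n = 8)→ a_0 = 16 + 0*-10 = 16
a_1 = 16 + 1*-10 = 6
a_2 = 16 + 2*-10 = -4
...
= [16, 6, -4, -14, -24, -34, -44, -54]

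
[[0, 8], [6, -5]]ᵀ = [[0, 6], [8, -5]]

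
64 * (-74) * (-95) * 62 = 27895040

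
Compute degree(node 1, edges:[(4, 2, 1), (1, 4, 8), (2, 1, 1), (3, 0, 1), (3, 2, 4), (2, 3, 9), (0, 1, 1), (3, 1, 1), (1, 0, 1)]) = 5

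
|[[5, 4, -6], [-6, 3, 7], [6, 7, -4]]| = 127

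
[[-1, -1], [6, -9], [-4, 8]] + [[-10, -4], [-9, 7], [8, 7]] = [[-11, -5], [-3, -2], [4, 15]]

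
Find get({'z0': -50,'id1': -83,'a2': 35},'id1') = -83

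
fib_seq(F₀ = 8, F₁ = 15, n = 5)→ F_2 = F_1 + F_0 = 23
F_3 = F_2 + F_1 = 38
F_4 = F_3 + F_2 = 61
= [8, 15, 23, 38, 61]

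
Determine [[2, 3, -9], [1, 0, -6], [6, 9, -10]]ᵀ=[[2, 1, 6], [3, 0, 9], [-9, -6, -10]]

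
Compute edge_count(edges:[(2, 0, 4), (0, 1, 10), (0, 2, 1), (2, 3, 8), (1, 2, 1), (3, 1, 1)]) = 6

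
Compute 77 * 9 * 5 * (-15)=-51975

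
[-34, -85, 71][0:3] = [-34, -85, 71]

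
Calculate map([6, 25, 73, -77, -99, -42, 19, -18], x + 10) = [16, 35, 83, -67, -89, -32, 29, -8]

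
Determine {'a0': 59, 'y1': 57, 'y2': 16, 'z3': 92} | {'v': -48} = {'a0': 59, 'y1': 57, 'y2': 16, 'z3': 92, 'v': -48}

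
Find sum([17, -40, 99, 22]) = 17 + (-40) + 99 + 22
= 98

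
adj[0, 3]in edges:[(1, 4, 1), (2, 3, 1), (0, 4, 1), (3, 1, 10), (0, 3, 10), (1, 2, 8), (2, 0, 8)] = 10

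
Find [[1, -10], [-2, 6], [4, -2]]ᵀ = [[1, -2, 4], [-10, 6, -2]]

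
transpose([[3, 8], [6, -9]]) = [[3, 6], [8, -9]]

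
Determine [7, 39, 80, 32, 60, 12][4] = 60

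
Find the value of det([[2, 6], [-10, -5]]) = (2)*(-5) - (6)*(-10)
= 50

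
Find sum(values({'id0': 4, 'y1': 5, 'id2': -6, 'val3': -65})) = -62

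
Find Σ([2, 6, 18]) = 2 + 6 + 18
= 26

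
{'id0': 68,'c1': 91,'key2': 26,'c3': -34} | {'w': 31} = {'id0': 68, 'c1': 91, 'key2': 26, 'c3': -34, 'w': 31}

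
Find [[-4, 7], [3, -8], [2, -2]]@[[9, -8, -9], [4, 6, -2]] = C[0][0] = (-4)*(9) + (7)*(4) = -8
C[0][1] = (-4)*(-8) + (7)*(6) = 74
C[0][2] = (-4)*(-9) + (7)*(-2) = 22
C[1][0] = (3)*(9) + (-8)*(4) = -5
C[1][1] = (3)*(-8) + (-8)*(6) = -72
C[1][2] = (3)*(-9) + (-8)*(-2) = -11
... (3 more cells)
= [[-8, 74, 22], [-5, -72, -11], [10, -28, -14]]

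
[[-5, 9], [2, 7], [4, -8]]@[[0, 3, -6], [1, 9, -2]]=C[0][0] = (-5)*(0) + (9)*(1) = 9
C[0][1] = (-5)*(3) + (9)*(9) = 66
C[0][2] = (-5)*(-6) + (9)*(-2) = 12
C[1][0] = (2)*(0) + (7)*(1) = 7
C[1][1] = (2)*(3) + (7)*(9) = 69
C[1][2] = (2)*(-6) + (7)*(-2) = -26
... (3 more cells)
= [[9, 66, 12], [7, 69, -26], [-8, -60, -8]]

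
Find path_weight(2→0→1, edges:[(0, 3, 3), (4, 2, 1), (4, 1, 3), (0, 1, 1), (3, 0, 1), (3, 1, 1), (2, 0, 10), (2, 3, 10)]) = 11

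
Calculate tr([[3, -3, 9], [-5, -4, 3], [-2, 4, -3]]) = diagonal: 3 + (-4) + (-3)
= -4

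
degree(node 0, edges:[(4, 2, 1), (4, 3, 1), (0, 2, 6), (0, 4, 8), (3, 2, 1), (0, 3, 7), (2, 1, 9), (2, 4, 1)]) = 3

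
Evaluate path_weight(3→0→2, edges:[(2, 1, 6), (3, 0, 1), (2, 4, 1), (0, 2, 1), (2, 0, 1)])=w(3→0)=1 + w(0→2)=1
= 2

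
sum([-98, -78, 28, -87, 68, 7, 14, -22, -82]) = (-98) + (-78) + 28 + (-87) + 68 + 7 + 14 + (-22) + (-82)
= -250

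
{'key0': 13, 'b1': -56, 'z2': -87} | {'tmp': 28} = {'key0': 13, 'b1': -56, 'z2': -87, 'tmp': 28}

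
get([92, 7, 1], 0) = 92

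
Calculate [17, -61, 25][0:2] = [17, -61]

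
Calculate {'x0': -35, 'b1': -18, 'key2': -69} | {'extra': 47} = {'x0': -35, 'b1': -18, 'key2': -69, 'extra': 47}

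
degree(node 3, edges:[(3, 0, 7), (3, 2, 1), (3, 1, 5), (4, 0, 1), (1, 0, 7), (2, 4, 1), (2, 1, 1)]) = incident: (3,0), (3,2), (3,1)
= 3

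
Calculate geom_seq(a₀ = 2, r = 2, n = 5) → a_0 = 2*2^0 = 2
a_1 = 2*2^1 = 4
a_2 = 2*2^2 = 8
...
= [2, 4, 8, 16, 32]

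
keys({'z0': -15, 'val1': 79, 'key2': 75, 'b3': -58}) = ['z0', 'val1', 'key2', 'b3']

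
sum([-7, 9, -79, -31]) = -108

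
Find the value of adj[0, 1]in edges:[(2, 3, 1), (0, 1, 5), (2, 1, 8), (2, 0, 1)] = 5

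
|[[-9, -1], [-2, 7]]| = (-9)*(7) - (-1)*(-2)
= -65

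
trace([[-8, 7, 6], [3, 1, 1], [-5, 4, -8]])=-15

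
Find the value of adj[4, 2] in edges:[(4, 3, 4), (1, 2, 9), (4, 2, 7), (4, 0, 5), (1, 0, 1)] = 7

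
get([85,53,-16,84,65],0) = 85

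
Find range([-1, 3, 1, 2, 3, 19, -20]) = 39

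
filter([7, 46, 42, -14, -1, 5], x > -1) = [7, 46, 42, 5]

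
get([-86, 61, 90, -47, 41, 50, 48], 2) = 90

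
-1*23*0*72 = 0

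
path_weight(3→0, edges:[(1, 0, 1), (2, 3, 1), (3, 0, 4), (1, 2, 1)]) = 4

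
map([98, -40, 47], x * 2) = 98*2=196, -40*2=-80, 47*2=94
= [196, -80, 94]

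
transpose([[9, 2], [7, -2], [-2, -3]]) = [[9, 7, -2], [2, -2, -3]]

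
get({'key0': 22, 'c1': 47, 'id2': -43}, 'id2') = -43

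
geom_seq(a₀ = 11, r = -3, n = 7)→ [11, -33, 99, -297, 891, -2673, 8019]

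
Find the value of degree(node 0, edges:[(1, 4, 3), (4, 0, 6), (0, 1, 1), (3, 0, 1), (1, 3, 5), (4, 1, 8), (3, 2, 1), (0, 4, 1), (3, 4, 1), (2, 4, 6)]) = 4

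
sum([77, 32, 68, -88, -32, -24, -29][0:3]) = 177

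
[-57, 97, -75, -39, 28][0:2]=[-57, 97]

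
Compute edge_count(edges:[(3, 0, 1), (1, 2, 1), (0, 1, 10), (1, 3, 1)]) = 4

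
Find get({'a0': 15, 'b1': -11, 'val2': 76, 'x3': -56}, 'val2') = 76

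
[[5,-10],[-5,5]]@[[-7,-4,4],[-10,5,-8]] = C[0][0] = (5)*(-7) + (-10)*(-10) = 65
C[0][1] = (5)*(-4) + (-10)*(5) = -70
C[0][2] = (5)*(4) + (-10)*(-8) = 100
C[1][0] = (-5)*(-7) + (5)*(-10) = -15
C[1][1] = (-5)*(-4) + (5)*(5) = 45
C[1][2] = (-5)*(4) + (5)*(-8) = -60
= [[65, -70, 100], [-15, 45, -60]]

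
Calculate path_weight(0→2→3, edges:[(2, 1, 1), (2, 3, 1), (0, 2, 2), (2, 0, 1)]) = w(0→2)=2 + w(2→3)=1
= 3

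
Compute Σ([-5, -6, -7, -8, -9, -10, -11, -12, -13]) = (-5) + (-6) + (-7) + (-8) + (-9) + (-10) + (-11) + (-12) + (-13)
= -81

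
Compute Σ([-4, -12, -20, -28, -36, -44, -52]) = -196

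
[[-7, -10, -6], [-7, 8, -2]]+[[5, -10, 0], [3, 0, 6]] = [[-2, -20, -6], [-4, 8, 4]]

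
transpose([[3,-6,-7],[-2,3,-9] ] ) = [[3, -2], [-6, 3], [-7, -9]]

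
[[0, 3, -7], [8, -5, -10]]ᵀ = [[0, 8], [3, -5], [-7, -10]]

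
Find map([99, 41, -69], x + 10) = [109, 51, -59]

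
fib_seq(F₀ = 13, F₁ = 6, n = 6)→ [13, 6, 19, 25, 44, 69]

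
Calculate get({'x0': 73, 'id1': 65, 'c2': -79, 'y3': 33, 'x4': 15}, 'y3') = 33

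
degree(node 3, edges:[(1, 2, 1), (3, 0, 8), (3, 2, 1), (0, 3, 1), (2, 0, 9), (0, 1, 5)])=3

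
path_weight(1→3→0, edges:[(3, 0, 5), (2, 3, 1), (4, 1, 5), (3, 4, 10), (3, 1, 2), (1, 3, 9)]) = 14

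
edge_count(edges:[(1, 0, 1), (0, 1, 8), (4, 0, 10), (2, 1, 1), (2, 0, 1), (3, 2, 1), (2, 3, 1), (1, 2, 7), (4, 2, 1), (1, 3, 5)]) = 10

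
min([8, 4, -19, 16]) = -19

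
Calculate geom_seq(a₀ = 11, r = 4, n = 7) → a_0 = 11*4^0 = 11
a_1 = 11*4^1 = 44
a_2 = 11*4^2 = 176
...
= [11, 44, 176, 704, 2816, 11264, 45056]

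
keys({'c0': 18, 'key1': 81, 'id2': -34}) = ['c0', 'key1', 'id2']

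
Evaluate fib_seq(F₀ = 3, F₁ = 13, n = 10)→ [3, 13, 16, 29, 45, 74, 119, 193, 312, 505]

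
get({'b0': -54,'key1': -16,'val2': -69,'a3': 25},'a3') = 25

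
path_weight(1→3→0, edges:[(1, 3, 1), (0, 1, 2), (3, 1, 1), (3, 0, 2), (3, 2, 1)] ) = 3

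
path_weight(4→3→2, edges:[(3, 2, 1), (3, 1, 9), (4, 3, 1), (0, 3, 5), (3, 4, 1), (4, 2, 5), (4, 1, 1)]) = 2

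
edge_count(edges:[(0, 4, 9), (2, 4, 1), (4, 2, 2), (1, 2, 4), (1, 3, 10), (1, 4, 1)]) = 6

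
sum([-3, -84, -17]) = (-3) + (-84) + (-17)
= -104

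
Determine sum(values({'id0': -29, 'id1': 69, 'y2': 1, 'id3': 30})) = (-29) + 69 + 1 + 30
= 71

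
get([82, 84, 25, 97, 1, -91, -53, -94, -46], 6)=-53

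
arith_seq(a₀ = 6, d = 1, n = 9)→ [6, 7, 8, 9, 10, 11, 12, 13, 14]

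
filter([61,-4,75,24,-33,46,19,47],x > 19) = [61, 75, 24, 46, 47]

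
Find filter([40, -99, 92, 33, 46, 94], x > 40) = keep x where x > 40: 40✗, -99✗, 92✓, 33✗, 46✓, 94✓
= [92, 46, 94]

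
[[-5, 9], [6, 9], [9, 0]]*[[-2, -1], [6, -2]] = C[0][0] = (-5)*(-2) + (9)*(6) = 64
C[0][1] = (-5)*(-1) + (9)*(-2) = -13
C[1][0] = (6)*(-2) + (9)*(6) = 42
C[1][1] = (6)*(-1) + (9)*(-2) = -24
C[2][0] = (9)*(-2) + (0)*(6) = -18
C[2][1] = (9)*(-1) + (0)*(-2) = -9
= [[64, -13], [42, -24], [-18, -9]]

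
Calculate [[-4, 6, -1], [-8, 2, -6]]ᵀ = [[-4, -8], [6, 2], [-1, -6]]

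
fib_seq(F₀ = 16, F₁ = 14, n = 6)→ [16, 14, 30, 44, 74, 118]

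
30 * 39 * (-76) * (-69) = 6135480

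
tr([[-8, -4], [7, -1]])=diagonal: (-8) + (-1)
= -9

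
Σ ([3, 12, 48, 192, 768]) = 3 + 12 + 48 + 192 + 768
= 1023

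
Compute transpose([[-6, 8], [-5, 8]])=[[-6, -5], [8, 8]]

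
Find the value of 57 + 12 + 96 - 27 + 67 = 205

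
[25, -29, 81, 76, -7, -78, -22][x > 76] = [81]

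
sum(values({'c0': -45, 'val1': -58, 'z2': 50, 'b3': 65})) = (-45) + (-58) + 50 + 65
= 12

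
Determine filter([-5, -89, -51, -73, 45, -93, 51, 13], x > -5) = keep x where x > -5: -5✗, -89✗, -51✗, -73✗, 45✓, -93✗, 51✓, 13✓
= [45, 51, 13]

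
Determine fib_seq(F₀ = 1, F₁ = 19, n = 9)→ F_2 = F_1 + F_0 = 20
F_3 = F_2 + F_1 = 39
F_4 = F_3 + F_2 = 59
...
= [1, 19, 20, 39, 59, 98, 157, 255, 412]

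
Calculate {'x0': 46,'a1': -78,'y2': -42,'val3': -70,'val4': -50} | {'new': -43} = {'x0': 46, 'a1': -78, 'y2': -42, 'val3': -70, 'val4': -50, 'new': -43}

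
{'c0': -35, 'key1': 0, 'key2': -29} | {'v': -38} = {'c0': -35, 'key1': 0, 'key2': -29, 'v': -38}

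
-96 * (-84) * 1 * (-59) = -475776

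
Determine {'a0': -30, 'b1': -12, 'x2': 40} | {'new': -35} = {'a0': -30, 'b1': -12, 'x2': 40, 'new': -35}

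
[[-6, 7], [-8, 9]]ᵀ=[[-6, -8], [7, 9]]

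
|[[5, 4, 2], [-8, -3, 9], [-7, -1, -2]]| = (1)*(5)*det([[-3, 9], [-1, -2]]) + (-1)*(4)*det([[-8, 9], [-7, -2]]) + (1)*(2)*det([[-8, -3], [-7, -1]])
= 75 + -316 + -26
= -267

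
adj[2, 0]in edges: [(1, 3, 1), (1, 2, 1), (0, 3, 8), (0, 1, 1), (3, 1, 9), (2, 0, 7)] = 7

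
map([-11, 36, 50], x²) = [121, 1296, 2500]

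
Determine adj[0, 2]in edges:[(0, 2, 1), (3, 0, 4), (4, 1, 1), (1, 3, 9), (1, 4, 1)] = 1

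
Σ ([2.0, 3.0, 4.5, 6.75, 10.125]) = 26.375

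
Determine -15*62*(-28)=26040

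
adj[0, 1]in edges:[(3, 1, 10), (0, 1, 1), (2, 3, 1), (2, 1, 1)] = 1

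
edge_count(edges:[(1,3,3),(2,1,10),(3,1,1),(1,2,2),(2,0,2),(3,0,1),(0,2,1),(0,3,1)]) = 8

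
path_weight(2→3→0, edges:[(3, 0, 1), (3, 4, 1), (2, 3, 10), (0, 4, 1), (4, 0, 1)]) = w(2→3)=10 + w(3→0)=1
= 11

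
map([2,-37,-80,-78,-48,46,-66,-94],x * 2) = [4, -74, -160, -156, -96, 92, -132, -188]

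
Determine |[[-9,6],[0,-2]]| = (-9)*(-2) - (6)*(0)
= 18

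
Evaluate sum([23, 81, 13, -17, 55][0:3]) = 117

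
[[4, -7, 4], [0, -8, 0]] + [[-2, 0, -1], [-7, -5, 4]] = [[2, -7, 3], [-7, -13, 4]]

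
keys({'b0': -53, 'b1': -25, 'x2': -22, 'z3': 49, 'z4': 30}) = ['b0', 'b1', 'x2', 'z3', 'z4']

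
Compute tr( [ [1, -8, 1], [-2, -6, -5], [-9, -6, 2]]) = diagonal: 1 + (-6) + 2
= -3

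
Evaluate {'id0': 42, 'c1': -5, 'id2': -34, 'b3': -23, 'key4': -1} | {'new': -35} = {'id0': 42, 'c1': -5, 'id2': -34, 'b3': -23, 'key4': -1, 'new': -35}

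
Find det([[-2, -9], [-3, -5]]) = (-2)*(-5) - (-9)*(-3)
= -17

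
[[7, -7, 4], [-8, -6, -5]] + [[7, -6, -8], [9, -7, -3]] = [[14, -13, -4], [1, -13, -8]]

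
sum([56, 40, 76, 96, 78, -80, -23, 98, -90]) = 56 + 40 + 76 + 96 + 78 + (-80) + (-23) + 98 + (-90)
= 251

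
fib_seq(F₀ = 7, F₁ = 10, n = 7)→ F_2 = F_1 + F_0 = 17
F_3 = F_2 + F_1 = 27
F_4 = F_3 + F_2 = 44
...
= [7, 10, 17, 27, 44, 71, 115]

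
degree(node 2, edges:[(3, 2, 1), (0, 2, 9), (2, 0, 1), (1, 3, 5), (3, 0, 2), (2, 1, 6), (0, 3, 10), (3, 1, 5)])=incident: (3,2), (0,2), (2,0), (2,1)
= 4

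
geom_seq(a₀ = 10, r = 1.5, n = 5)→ [10.0, 15.0, 22.5, 33.75, 50.625]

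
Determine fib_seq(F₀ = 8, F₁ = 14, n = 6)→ F_2 = F_1 + F_0 = 22
F_3 = F_2 + F_1 = 36
F_4 = F_3 + F_2 = 58
...
= [8, 14, 22, 36, 58, 94]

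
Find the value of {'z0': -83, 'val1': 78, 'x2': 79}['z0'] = -83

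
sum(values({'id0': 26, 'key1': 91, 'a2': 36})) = 26 + 91 + 36
= 153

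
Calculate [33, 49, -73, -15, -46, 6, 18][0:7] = [33, 49, -73, -15, -46, 6, 18]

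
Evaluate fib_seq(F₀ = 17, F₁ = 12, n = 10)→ F_2 = F_1 + F_0 = 29
F_3 = F_2 + F_1 = 41
F_4 = F_3 + F_2 = 70
...
= [17, 12, 29, 41, 70, 111, 181, 292, 473, 765]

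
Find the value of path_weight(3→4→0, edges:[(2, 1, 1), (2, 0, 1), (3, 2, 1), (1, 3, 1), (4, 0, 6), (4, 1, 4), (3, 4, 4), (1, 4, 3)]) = 10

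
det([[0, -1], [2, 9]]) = 2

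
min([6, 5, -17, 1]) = -17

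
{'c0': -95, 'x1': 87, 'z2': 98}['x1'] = 87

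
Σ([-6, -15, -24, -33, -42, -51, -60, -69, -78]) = -378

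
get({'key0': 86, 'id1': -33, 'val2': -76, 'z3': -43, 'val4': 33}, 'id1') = -33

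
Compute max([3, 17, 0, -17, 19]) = 19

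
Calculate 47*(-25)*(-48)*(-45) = -2538000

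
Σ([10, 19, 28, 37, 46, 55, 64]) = 10 + 19 + 28 + 37 + 46 + 55 + 64
= 259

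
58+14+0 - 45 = 27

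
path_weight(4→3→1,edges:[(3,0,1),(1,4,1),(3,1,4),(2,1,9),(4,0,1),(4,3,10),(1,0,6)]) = w(4→3)=10 + w(3→1)=4
= 14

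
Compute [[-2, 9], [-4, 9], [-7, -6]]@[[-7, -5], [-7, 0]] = C[0][0] = (-2)*(-7) + (9)*(-7) = -49
C[0][1] = (-2)*(-5) + (9)*(0) = 10
C[1][0] = (-4)*(-7) + (9)*(-7) = -35
C[1][1] = (-4)*(-5) + (9)*(0) = 20
C[2][0] = (-7)*(-7) + (-6)*(-7) = 91
C[2][1] = (-7)*(-5) + (-6)*(0) = 35
= [[-49, 10], [-35, 20], [91, 35]]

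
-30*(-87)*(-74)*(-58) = 11202120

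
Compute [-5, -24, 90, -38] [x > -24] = [-5, 90]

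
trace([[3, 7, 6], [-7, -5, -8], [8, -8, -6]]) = diagonal: 3 + (-5) + (-6)
= -8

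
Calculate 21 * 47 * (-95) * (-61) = 5719665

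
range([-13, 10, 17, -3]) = 30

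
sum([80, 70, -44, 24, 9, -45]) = 80 + 70 + (-44) + 24 + 9 + (-45)
= 94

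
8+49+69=126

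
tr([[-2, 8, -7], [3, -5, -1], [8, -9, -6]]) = diagonal: (-2) + (-5) + (-6)
= -13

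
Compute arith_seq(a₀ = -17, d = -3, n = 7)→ [-17, -20, -23, -26, -29, -32, -35]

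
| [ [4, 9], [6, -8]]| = -86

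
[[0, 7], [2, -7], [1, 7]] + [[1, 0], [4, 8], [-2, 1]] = [[1, 7], [6, 1], [-1, 8]]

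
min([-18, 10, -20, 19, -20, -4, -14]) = -20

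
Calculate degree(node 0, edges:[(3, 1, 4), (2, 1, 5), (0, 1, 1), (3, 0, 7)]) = 2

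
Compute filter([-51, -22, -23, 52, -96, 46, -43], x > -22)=keep x where x > -22: -51✗, -22✗, -23✗, 52✓, -96✗, 46✓, -43✗
= [52, 46]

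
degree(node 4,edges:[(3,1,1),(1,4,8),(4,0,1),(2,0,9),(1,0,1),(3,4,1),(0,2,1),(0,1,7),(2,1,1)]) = 3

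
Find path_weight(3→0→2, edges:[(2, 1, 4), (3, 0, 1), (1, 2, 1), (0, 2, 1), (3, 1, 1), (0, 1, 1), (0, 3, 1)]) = 2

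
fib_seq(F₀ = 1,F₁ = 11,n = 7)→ [1, 11, 12, 23, 35, 58, 93]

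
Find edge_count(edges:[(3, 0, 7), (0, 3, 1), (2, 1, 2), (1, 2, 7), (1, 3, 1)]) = 5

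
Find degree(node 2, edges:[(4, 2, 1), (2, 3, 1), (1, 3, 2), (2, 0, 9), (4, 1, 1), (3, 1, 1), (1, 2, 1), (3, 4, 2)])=4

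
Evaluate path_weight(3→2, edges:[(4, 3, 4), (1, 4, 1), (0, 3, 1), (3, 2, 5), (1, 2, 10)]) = w(3→2)=5
= 5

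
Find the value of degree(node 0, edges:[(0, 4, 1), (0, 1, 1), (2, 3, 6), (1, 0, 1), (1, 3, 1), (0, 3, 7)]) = incident: (0,4), (0,1), (1,0), (0,3)
= 4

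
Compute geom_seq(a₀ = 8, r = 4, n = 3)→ [8, 32, 128]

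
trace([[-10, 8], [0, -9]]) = -19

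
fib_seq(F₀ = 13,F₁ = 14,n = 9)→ [13, 14, 27, 41, 68, 109, 177, 286, 463]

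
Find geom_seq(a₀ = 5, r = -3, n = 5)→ a_0 = 5*(-3)^0 = 5
a_1 = 5*(-3)^1 = -15
a_2 = 5*(-3)^2 = 45
...
= [5, -15, 45, -135, 405]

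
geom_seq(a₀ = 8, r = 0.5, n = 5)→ a_0 = 8*0.5^0 = 8.0
a_1 = 8*0.5^1 = 4.0
a_2 = 8*0.5^2 = 2.0
...
= [8.0, 4.0, 2.0, 1.0, 0.5]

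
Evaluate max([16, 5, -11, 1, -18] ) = 16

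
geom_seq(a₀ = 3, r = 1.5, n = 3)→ [3.0, 4.5, 6.75]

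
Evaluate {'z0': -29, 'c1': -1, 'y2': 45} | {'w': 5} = {'z0': -29, 'c1': -1, 'y2': 45, 'w': 5}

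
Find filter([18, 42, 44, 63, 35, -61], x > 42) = [44, 63]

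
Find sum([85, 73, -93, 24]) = 85 + 73 + (-93) + 24
= 89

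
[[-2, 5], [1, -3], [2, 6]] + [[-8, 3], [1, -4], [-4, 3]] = [[-10, 8], [2, -7], [-2, 9]]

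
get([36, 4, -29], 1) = 4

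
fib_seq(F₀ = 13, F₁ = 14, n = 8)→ [13, 14, 27, 41, 68, 109, 177, 286]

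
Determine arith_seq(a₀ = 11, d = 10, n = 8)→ a_0 = 11 + 0*10 = 11
a_1 = 11 + 1*10 = 21
a_2 = 11 + 2*10 = 31
...
= [11, 21, 31, 41, 51, 61, 71, 81]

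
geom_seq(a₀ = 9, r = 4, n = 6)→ a_0 = 9*4^0 = 9
a_1 = 9*4^1 = 36
a_2 = 9*4^2 = 144
...
= [9, 36, 144, 576, 2304, 9216]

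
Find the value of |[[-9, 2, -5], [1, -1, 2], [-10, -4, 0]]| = -42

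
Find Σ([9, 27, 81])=117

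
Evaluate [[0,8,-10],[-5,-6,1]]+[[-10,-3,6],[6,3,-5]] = [[-10, 5, -4], [1, -3, -4]]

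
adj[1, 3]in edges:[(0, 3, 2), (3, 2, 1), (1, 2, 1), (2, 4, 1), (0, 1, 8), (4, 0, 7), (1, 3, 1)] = 1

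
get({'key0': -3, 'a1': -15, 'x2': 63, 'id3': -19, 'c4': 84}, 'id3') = -19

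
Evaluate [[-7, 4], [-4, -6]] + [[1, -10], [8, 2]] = [[-6, -6], [4, -4]]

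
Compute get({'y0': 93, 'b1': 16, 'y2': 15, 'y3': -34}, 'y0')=93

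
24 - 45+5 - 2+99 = 81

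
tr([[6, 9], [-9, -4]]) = diagonal: 6 + (-4)
= 2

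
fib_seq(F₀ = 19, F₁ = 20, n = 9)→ F_2 = F_1 + F_0 = 39
F_3 = F_2 + F_1 = 59
F_4 = F_3 + F_2 = 98
...
= [19, 20, 39, 59, 98, 157, 255, 412, 667]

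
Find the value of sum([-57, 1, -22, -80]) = (-57) + 1 + (-22) + (-80)
= -158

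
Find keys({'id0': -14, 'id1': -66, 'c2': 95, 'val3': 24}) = ['id0', 'id1', 'c2', 'val3']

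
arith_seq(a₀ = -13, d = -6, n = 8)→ [-13, -19, -25, -31, -37, -43, -49, -55]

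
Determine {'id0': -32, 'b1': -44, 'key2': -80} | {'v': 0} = {'id0': -32, 'b1': -44, 'key2': -80, 'v': 0}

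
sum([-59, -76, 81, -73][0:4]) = slice → [-59, -76, 81, -73]
(-59) + (-76) + 81 + (-73)
= -127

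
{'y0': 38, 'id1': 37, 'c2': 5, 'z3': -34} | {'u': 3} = {'y0': 38, 'id1': 37, 'c2': 5, 'z3': -34, 'u': 3}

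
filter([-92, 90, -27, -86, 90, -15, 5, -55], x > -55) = [90, -27, 90, -15, 5]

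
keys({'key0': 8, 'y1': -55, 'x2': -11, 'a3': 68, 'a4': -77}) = ['key0', 'y1', 'x2', 'a3', 'a4']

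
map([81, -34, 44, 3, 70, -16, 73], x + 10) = 81+10=91, -34+10=-24, 44+10=54, 3+10=13, 70+10=80, -16+10=-6, 73+10=83
= [91, -24, 54, 13, 80, -6, 83]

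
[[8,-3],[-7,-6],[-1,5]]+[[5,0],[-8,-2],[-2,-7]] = [[13, -3], [-15, -8], [-3, -2]]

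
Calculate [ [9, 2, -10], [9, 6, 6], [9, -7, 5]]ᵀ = [[9, 9, 9], [2, 6, -7], [-10, 6, 5]]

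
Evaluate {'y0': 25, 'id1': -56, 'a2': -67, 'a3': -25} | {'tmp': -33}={'y0': 25, 'id1': -56, 'a2': -67, 'a3': -25, 'tmp': -33}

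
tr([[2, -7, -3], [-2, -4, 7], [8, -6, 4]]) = 2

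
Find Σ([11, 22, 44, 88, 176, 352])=693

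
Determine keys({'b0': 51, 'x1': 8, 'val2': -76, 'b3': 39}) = ['b0', 'x1', 'val2', 'b3']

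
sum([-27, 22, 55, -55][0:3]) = slice → [-27, 22, 55]
(-27) + 22 + 55
= 50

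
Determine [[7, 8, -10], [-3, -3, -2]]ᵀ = [[7, -3], [8, -3], [-10, -2]]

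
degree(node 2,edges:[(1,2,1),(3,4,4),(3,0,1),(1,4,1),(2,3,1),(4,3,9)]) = incident: (1,2), (2,3)
= 2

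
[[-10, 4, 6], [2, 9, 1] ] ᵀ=[[-10, 2], [4, 9], [6, 1]]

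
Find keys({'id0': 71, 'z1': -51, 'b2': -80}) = ['id0', 'z1', 'b2']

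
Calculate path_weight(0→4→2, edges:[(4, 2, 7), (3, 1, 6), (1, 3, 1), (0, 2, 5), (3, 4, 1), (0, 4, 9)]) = w(0→4)=9 + w(4→2)=7
= 16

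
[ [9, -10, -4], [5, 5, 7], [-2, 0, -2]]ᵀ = [[9, 5, -2], [-10, 5, 0], [-4, 7, -2]]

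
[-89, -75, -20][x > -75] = keep x where x > -75: -89✗, -75✗, -20✓
= [-20]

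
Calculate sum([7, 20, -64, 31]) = 7 + 20 + (-64) + 31
= -6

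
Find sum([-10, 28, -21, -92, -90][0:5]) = -185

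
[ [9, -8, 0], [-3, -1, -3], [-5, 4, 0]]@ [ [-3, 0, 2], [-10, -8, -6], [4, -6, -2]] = [[53, 64, 66], [7, 26, 6], [-25, -32, -34]]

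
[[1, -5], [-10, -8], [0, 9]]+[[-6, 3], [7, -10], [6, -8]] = [[-5, -2], [-3, -18], [6, 1]]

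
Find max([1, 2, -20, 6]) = 6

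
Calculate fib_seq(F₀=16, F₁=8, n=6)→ F_2 = F_1 + F_0 = 24
F_3 = F_2 + F_1 = 32
F_4 = F_3 + F_2 = 56
...
= [16, 8, 24, 32, 56, 88]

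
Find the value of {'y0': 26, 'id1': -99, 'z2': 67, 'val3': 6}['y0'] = 26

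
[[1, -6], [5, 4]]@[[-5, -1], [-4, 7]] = [[19, -43], [-41, 23]]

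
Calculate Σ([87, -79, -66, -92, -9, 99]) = 87 + (-79) + (-66) + (-92) + (-9) + 99
= -60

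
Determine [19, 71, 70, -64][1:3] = [71, 70]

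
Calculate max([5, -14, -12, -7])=5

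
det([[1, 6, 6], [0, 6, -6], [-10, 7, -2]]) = 750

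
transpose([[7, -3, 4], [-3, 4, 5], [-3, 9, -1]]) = [[7, -3, -3], [-3, 4, 9], [4, 5, -1]]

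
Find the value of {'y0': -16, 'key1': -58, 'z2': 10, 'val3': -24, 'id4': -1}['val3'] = -24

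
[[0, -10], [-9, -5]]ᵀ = [[0, -9], [-10, -5]]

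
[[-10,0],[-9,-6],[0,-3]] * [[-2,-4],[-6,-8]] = [[20, 40], [54, 84], [18, 24]]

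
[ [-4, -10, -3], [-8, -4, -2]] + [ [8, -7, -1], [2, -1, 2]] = [[4, -17, -4], [-6, -5, 0]]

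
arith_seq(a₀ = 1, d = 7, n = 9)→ [1, 8, 15, 22, 29, 36, 43, 50, 57]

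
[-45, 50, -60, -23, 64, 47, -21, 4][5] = 47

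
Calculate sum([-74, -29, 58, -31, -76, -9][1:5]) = slice → [-29, 58, -31, -76]
(-29) + 58 + (-31) + (-76)
= -78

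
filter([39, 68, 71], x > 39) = [68, 71]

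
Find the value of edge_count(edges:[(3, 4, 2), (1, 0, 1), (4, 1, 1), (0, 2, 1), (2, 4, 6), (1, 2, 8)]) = 6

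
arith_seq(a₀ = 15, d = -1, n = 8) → a_0 = 15 + 0*-1 = 15
a_1 = 15 + 1*-1 = 14
a_2 = 15 + 2*-1 = 13
...
= [15, 14, 13, 12, 11, 10, 9, 8]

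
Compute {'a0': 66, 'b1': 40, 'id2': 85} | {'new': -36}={'a0': 66, 'b1': 40, 'id2': 85, 'new': -36}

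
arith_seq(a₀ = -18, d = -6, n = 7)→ a_0 = -18 + 0*-6 = -18
a_1 = -18 + 1*-6 = -24
a_2 = -18 + 2*-6 = -30
...
= [-18, -24, -30, -36, -42, -48, -54]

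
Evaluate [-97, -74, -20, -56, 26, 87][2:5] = [-20, -56, 26]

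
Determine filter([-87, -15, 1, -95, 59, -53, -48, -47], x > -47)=keep x where x > -47: -87✗, -15✓, 1✓, -95✗, 59✓, -53✗, -48✗, -47✗
= [-15, 1, 59]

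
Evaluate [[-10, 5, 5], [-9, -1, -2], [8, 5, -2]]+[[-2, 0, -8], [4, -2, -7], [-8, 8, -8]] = [[-12, 5, -3], [-5, -3, -9], [0, 13, -10]]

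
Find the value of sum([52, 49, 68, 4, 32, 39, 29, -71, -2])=52 + 49 + 68 + 4 + 32 + 39 + 29 + (-71) + (-2)
= 200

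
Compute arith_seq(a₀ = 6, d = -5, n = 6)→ a_0 = 6 + 0*-5 = 6
a_1 = 6 + 1*-5 = 1
a_2 = 6 + 2*-5 = -4
...
= [6, 1, -4, -9, -14, -19]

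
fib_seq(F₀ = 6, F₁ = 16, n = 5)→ [6, 16, 22, 38, 60]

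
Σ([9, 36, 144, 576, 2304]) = 9 + 36 + 144 + 576 + 2304
= 3069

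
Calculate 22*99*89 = 193842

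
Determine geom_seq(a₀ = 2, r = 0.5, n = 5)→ a_0 = 2*0.5^0 = 2.0
a_1 = 2*0.5^1 = 1.0
a_2 = 2*0.5^2 = 0.5
...
= [2.0, 1.0, 0.5, 0.25, 0.125]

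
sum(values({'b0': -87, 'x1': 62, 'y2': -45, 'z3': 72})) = 2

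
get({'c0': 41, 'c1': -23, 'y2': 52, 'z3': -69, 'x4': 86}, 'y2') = 52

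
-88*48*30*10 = -1267200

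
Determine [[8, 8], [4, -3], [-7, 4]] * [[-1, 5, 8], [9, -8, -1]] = C[0][0] = (8)*(-1) + (8)*(9) = 64
C[0][1] = (8)*(5) + (8)*(-8) = -24
C[0][2] = (8)*(8) + (8)*(-1) = 56
C[1][0] = (4)*(-1) + (-3)*(9) = -31
C[1][1] = (4)*(5) + (-3)*(-8) = 44
C[1][2] = (4)*(8) + (-3)*(-1) = 35
... (3 more cells)
= [[64, -24, 56], [-31, 44, 35], [43, -67, -60]]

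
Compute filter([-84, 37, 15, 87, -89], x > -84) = [37, 15, 87]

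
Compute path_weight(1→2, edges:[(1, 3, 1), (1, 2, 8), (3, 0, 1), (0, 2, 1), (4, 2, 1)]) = 8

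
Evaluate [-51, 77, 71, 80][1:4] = [77, 71, 80]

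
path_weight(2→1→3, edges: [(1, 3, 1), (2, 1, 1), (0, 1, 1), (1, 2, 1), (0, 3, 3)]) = 2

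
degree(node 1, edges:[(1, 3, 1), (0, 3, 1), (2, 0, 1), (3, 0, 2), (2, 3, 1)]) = incident: (1,3)
= 1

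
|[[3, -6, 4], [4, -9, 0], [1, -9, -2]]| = -102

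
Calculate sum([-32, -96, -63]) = (-32) + (-96) + (-63)
= -191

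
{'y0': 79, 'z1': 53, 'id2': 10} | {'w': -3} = {'y0': 79, 'z1': 53, 'id2': 10, 'w': -3}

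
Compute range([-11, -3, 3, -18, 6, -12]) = 24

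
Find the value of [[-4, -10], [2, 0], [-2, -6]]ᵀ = [[-4, 2, -2], [-10, 0, -6]]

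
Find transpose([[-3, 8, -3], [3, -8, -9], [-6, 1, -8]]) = [[-3, 3, -6], [8, -8, 1], [-3, -9, -8]]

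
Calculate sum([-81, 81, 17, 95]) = (-81) + 81 + 17 + 95
= 112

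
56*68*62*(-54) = -12749184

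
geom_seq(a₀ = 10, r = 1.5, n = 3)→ [10.0, 15.0, 22.5]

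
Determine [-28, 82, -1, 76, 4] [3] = 76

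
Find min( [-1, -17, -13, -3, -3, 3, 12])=-17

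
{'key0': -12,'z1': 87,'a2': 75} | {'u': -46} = {'key0': -12, 'z1': 87, 'a2': 75, 'u': -46}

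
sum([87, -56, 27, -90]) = -32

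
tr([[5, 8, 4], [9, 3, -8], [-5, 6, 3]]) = 11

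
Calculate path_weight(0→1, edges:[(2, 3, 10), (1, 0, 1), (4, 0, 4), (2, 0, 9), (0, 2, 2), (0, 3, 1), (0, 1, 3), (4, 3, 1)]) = 3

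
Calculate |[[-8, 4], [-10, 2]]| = (-8)*(2) - (4)*(-10)
= 24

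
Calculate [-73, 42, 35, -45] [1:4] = [42, 35, -45]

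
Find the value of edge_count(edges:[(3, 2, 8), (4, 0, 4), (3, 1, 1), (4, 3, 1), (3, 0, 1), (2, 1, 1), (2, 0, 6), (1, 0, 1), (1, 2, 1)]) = 9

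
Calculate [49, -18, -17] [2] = -17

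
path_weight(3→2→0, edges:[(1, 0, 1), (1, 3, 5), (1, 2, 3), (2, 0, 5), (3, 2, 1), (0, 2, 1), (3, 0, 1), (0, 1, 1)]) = 6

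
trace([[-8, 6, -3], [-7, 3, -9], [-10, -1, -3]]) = -8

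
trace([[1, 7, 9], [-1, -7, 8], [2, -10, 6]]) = diagonal: 1 + (-7) + 6
= 0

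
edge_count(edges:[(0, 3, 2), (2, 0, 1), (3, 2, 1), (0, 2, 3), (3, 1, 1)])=5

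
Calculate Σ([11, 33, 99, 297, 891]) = 1331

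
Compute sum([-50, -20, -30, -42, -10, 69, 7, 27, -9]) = (-50) + (-20) + (-30) + (-42) + (-10) + 69 + 7 + 27 + (-9)
= -58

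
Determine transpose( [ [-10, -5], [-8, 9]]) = [[-10, -8], [-5, 9]]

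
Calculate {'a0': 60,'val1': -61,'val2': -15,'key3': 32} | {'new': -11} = {'a0': 60, 'val1': -61, 'val2': -15, 'key3': 32, 'new': -11}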